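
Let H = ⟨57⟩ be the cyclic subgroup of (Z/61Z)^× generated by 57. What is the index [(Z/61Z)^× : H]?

4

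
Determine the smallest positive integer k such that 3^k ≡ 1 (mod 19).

18

The order of 3 must divide φ(19) = 19 − 1 = 18 = 2 · 3^2.
Divisors of 18: 1, 2, 3, 6, 9, 18.
Evaluate successive powers at the divisors of 18:
3^1 ≡ 3 (mod 19)
3^2 ≡ 9 (mod 19)
3^3 ≡ 8 (mod 19)
3^6 ≡ 7 (mod 19)
3^9 ≡ 18 (mod 19)
3^18 ≡ 1 (mod 19) ✓
The smallest such exponent is 18, so the order of 3 is 18.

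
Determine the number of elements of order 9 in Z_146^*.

φ(146) = φ(2)·φ(73) = 1·72 = 72 = 2^3 · 3^2.
In a cyclic group of order 72, there are φ(d) elements of order d for each divisor d of 72, and zero for non-divisors.
9 = 3^2 divides 72, and φ(9) = 6.

6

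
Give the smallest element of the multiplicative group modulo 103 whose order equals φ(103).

5

φ(103) = 103 − 1 = 102 = 2 · 3 · 17.
Test candidates g = 2, 3, … against the prime factors q ∈ {2, 3, 17} of φ(103): g is a generator iff g^(102/q) ≢ 1 for every such q.
g = 2: 2^51 ≡ 1 — hits 1, so not a primitive root.
g = 3: 3^51 ≡ 102; 3^34 ≡ 1 — hits 1, so not a primitive root.
g = 4: 4^51 ≡ 1 — hits 1, so not a primitive root.
g = 5: 5^51 ≡ 102; 5^34 ≡ 56; 5^6 ≡ 72 — none is 1, so 5 is a primitive root.
So 5 is the smallest generator of (Z/103Z)^×.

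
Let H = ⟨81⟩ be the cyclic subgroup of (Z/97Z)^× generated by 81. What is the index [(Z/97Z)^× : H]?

8

ord(81) | φ(97) = 97 − 1 = 96 = 2^5 · 3.
Divisors of 96: 1, 2, 3, 4, 6, 8, 12, 16, 24, 32, 48, 96.
Test each divisor d:
81^1 ≡ 81
81^2 ≡ 62
81^3 ≡ 75
81^4 ≡ 61
81^6 ≡ 96
81^8 ≡ 35
81^12 ≡ 1
So ord_97(81) = 12, hence |⟨81⟩| = 12.
Index = |(Z/97Z)^×| / |⟨81⟩| = 96 / 12 = 8.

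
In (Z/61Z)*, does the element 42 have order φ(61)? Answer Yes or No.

φ(61) = 61 − 1 = 60 = 2^2 · 3 · 5.
An element g generates (Z/61Z)^× iff g^(60/q) ≢ 1 (mod 61) for each prime q ∈ {2, 3, 5}.
42^30 ≡ 1 (mod 61)  [q = 2: ≡ 1 ✗]
42^20 ≡ 13 (mod 61)  [q = 3: ≢ 1 ✓]
42^12 ≡ 9 (mod 61)  [q = 5: ≢ 1 ✓]
42^30 ≡ 1 shows ord(42) | 30, strictly less than φ(61); not a primitive root.

No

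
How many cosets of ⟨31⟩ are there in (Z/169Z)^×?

The order of 31 must divide φ(169) = φ(13^2) = 13·(13−1) = 156 = 2^2 · 3 · 13.
Divisors of 156: 1, 2, 3, 4, 6, 12, 13, 26, 39, 52, 78, 156.
Compute 31^d (mod 169) for the divisors d until we hit 1:
31^1 ≡ 31 (mod 169)
31^2 ≡ 116 (mod 169)
31^3 ≡ 47 (mod 169)
31^4 ≡ 105 (mod 169)
31^6 ≡ 12 (mod 169)
31^12 ≡ 144 (mod 169)
31^13 ≡ 70 (mod 169)
31^26 ≡ 168 (mod 169)
31^39 ≡ 99 (mod 169)
31^52 ≡ 1 (mod 169) ✓
Thus |⟨31⟩| = ord(31) = 52.
The index is φ(169) / ord(31) = 156 / 52 = 3.

3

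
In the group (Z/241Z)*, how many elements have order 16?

φ(241) = 241 − 1 = 240 = 2^4 · 3 · 5.
In a cyclic group of order 240, there are φ(d) elements of order d for each divisor d of 240, and zero for non-divisors.
16 = 2^4 divides 240, and φ(16) = 8.

8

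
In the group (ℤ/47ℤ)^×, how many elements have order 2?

1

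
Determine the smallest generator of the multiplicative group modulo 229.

φ(229) = 229 − 1 = 228 = 2^2 · 3 · 19.
Test candidates g = 2, 3, … against the prime factors q ∈ {2, 3, 19} of φ(229): g is a generator iff g^(228/q) ≢ 1 for every such q.
g = 2: 2^114 ≡ 228; 2^76 ≡ 1 — hits 1, so not a primitive root.
g = 3: 3^114 ≡ 1 — hits 1, so not a primitive root.
g = 4: 4^114 ≡ 1 — hits 1, so not a primitive root.
g = 5: 5^114 ≡ 1 — hits 1, so not a primitive root.
g = 6: 6^114 ≡ 228; 6^76 ≡ 134; 6^12 ≡ 165 — none is 1, so 6 is a primitive root.
The smallest primitive root modulo 229 is 6.

6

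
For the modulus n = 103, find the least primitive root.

5

φ(103) = 103 − 1 = 102 = 2 · 3 · 17.
Test candidates g = 2, 3, … against the prime factors q ∈ {2, 3, 17} of φ(103): g is a generator iff g^(102/q) ≢ 1 for every such q.
g = 2: 2^51 ≡ 1 — hits 1, so not a primitive root.
g = 3: 3^51 ≡ 102; 3^34 ≡ 1 — hits 1, so not a primitive root.
g = 4: 4^51 ≡ 1 — hits 1, so not a primitive root.
g = 5: 5^51 ≡ 102; 5^34 ≡ 56; 5^6 ≡ 72 — none is 1, so 5 is a primitive root.
The smallest primitive root modulo 103 is 5.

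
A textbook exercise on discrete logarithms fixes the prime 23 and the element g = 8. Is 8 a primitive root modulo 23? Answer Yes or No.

No

φ(23) = 23 − 1 = 22 = 2 · 11.
8 is a primitive root mod 23 iff 8^(φ(23)/q) ≢ 1 for every prime q | φ(23), i.e. q ∈ {2, 11}.
8^11 ≡ 1 (mod 23)  [q = 2: ≡ 1 ✗]
8^2 ≡ 18 (mod 23)  [q = 11: ≢ 1 ✓]
Since 8^11 ≡ 1, the order of 8 divides 11 < 22, so 8 is not a primitive root.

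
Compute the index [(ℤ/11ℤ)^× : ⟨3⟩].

2

The order of 3 must divide φ(11) = 11 − 1 = 10 = 2 · 5.
Divisors of 10: 1, 2, 5, 10.
Check 3^d mod 11 for each divisor in increasing order:
3^1 ≡ 3
3^2 ≡ 9
3^5 ≡ 1
The order of 3 is 5, so the subgroup it generates has 5 elements.
Index = |(Z/11Z)^×| / |⟨3⟩| = 10 / 5 = 2.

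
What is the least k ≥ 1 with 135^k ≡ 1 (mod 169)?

ord(135) | φ(169) = φ(13^2) = 13·(13−1) = 156 = 2^2 · 3 · 13.
Divisors of 156: 1, 2, 3, 4, 6, 12, 13, 26, 39, 52, 78, 156.
Check 135^d mod 169 for each divisor in increasing order:
135^1 ≡ 135 (mod 169)
135^2 ≡ 142 (mod 169)
135^3 ≡ 73 (mod 169)
135^4 ≡ 53 (mod 169)
135^6 ≡ 90 (mod 169)
135^12 ≡ 157 (mod 169)
135^13 ≡ 70 (mod 169)
135^26 ≡ 168 (mod 169)
135^39 ≡ 99 (mod 169)
135^52 ≡ 1 (mod 169) ✓
Hence ord(135) = 52.

52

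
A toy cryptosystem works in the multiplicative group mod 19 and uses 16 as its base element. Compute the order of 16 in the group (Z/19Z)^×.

9

By Lagrange's theorem, ord_19(16) divides φ(19) = 19 − 1 = 18 = 2 · 3^2.
Divisors of 18: 1, 2, 3, 6, 9, 18.
Evaluate successive powers at the divisors of 18:
16^1 ≡ 16 (mod 19)
16^2 ≡ 9 (mod 19)
16^3 ≡ 11 (mod 19)
16^6 ≡ 7 (mod 19)
16^9 ≡ 1 (mod 19) ✓
So ord_19(16) = 9.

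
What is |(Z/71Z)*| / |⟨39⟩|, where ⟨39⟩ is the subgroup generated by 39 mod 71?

By Lagrange's theorem, ord_71(39) divides φ(71) = 71 − 1 = 70 = 2 · 5 · 7.
Divisors of 70: 1, 2, 5, 7, 10, 14, 35, 70.
Test each divisor d:
39^1 ≡ 39
39^2 ≡ 30
39^5 ≡ 26
39^7 ≡ 70
39^10 ≡ 37
39^14 ≡ 1
So ord_71(39) = 14, hence |⟨39⟩| = 14.
Index = |(Z/71Z)^×| / |⟨39⟩| = 70 / 14 = 5.

5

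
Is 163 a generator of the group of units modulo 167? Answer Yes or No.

Yes

φ(167) = 167 − 1 = 166 = 2 · 83.
Test 163^(166/q) mod 167 for each prime factor q of 166:
163^83 ≡ 166 (mod 167)  [q = 2: ≢ 1 ✓]
163^2 ≡ 16 (mod 167)  [q = 83: ≢ 1 ✓]
All checks pass, so 163 has order 166 and is a primitive root modulo 167.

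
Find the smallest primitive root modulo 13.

2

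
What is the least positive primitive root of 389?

φ(389) = 389 − 1 = 388 = 2^2 · 97.
Test candidates g = 2, 3, … against the prime factors q ∈ {2, 97} of φ(389): g is a generator iff g^(388/q) ≢ 1 for every such q.
g = 2: 2^194 ≡ 388; 2^4 ≡ 16 — none is 1, so 2 is a primitive root.
So 2 is the smallest generator of (Z/389Z)^×.

2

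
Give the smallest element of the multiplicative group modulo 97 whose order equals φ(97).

5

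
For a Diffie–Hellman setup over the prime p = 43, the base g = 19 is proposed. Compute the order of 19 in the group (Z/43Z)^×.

ord(19) | φ(43) = 43 − 1 = 42 = 2 · 3 · 7.
Divisors of 42: 1, 2, 3, 6, 7, 14, 21, 42.
Test each divisor d:
19^1 ≡ 19 (mod 43)
19^2 ≡ 17 (mod 43)
19^3 ≡ 22 (mod 43)
19^6 ≡ 11 (mod 43)
19^7 ≡ 37 (mod 43)
19^14 ≡ 36 (mod 43)
19^21 ≡ 42 (mod 43)
19^42 ≡ 1 (mod 43) ✓
Therefore the multiplicative order of 19 modulo 43 is 42.

42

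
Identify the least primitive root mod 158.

3

φ(158) = φ(2)·φ(79) = 1·78 = 78 = 2 · 3 · 13.
Test candidates g = 2, 3, … against the prime factors q ∈ {2, 3, 13} of φ(158): g is a generator iff g^(78/q) ≢ 1 for every such q.
g = 2: gcd(2, 158) = 2 > 1, not a unit — skip.
g = 3: 3^39 ≡ 157; 3^26 ≡ 23; 3^6 ≡ 97 — none is 1, so 3 is a primitive root.
The smallest primitive root modulo 158 is 3.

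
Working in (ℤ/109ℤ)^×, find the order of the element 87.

54

ord(87) | φ(109) = 109 − 1 = 108 = 2^2 · 3^3.
Divisors of 108: 1, 2, 3, 4, 6, 9, 12, 18, 27, 36, 54, 108.
Test each divisor d:
87^1 ≡ 87
87^2 ≡ 48
87^3 ≡ 34
87^4 ≡ 15
87^6 ≡ 66
87^9 ≡ 64
87^12 ≡ 105
87^18 ≡ 63
87^27 ≡ 108
87^36 ≡ 45
87^54 ≡ 1
The smallest such exponent is 54, so the order of 87 is 54.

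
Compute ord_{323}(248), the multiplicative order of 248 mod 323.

16

The order of 248 must divide φ(323) = φ(17·19) = (17−1)·(19−1) = 16·18 = 288 = 2^5 · 3^2.
Divisors of 288: 1, 2, 3, 4, 6, 8, 9, 12, 16, 18, 24, 32, 36, 48, 72, 96, 144, 288.
Test each divisor d:
248^1 ≡ 248 (mod 323)
248^2 ≡ 134 (mod 323)
248^3 ≡ 286 (mod 323)
248^4 ≡ 191 (mod 323)
248^6 ≡ 77 (mod 323)
248^8 ≡ 305 (mod 323)
248^9 ≡ 58 (mod 323)
248^12 ≡ 115 (mod 323)
248^16 ≡ 1 (mod 323) ✓
Hence ord(248) = 16.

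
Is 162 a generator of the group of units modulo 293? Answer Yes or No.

Yes

φ(293) = 293 − 1 = 292 = 2^2 · 73.
162 is a primitive root mod 293 iff 162^(φ(293)/q) ≢ 1 for every prime q | φ(293), i.e. q ∈ {2, 73}.
162^146 ≡ 292 (mod 293)  [q = 2: ≢ 1 ✓]
162^4 ≡ 54 (mod 293)  [q = 73: ≢ 1 ✓]
All checks pass, so 162 has order 292 and is a primitive root modulo 293.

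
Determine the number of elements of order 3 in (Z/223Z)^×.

φ(223) = 223 − 1 = 222 = 2 · 3 · 37.
In a cyclic group of order 222, there are φ(d) elements of order d for each divisor d of 222, and zero for non-divisors.
3 | 222, and φ(3) = 3 − 1 = 2.

2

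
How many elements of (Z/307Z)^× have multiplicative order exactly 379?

φ(307) = 307 − 1 = 306 = 2 · 3^2 · 17.
(Z/307Z)^× is cyclic (|G| = 306); a cyclic group of order m has exactly φ(d) elements of each order d | m, and none otherwise.
Here 306 is not a multiple of 379, so there are no elements of order 379.

0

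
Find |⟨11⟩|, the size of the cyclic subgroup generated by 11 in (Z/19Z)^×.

3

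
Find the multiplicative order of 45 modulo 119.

48

The order of 45 must divide φ(119) = φ(7·17) = (7−1)·(17−1) = 6·16 = 96 = 2^5 · 3.
Divisors of 96: 1, 2, 3, 4, 6, 8, 12, 16, 24, 32, 48, 96.
Test each divisor d:
45^1 ≡ 45 (mod 119)
45^2 ≡ 2 (mod 119)
45^3 ≡ 90 (mod 119)
45^4 ≡ 4 (mod 119)
45^6 ≡ 8 (mod 119)
45^8 ≡ 16 (mod 119)
45^12 ≡ 64 (mod 119)
45^16 ≡ 18 (mod 119)
45^24 ≡ 50 (mod 119)
45^32 ≡ 86 (mod 119)
45^48 ≡ 1 (mod 119) ✓
So ord_119(45) = 48.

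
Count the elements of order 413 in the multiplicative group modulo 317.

0

φ(317) = 317 − 1 = 316 = 2^2 · 79.
Since (Z/317Z)^× is cyclic of order 316, the number of elements of order d is φ(d) when d | 316 and 0 otherwise.
Since 413 ∤ 316, the count is 0.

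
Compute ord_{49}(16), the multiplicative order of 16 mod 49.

21

Since 16 ∈ (Z/49Z)^×, its order divides φ(49) = φ(7^2) = 7·(7−1) = 42 = 2 · 3 · 7.
Divisors of 42: 1, 2, 3, 6, 7, 14, 21, 42.
Evaluate successive powers at the divisors of 42:
16^1 ≡ 16 (mod 49)
16^2 ≡ 11 (mod 49)
16^3 ≡ 29 (mod 49)
16^6 ≡ 8 (mod 49)
16^7 ≡ 30 (mod 49)
16^14 ≡ 18 (mod 49)
16^21 ≡ 1 (mod 49) ✓
So ord_49(16) = 21.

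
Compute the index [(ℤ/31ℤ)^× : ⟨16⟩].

6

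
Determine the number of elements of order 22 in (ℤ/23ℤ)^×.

10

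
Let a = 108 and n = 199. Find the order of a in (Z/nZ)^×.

By Lagrange's theorem, ord_199(108) divides φ(199) = 199 − 1 = 198 = 2 · 3^2 · 11.
Divisors of 198: 1, 2, 3, 6, 9, 11, 18, 22, 33, 66, 99, 198.
Test each divisor d:
108^1 ≡ 108 (mod 199)
108^2 ≡ 122 (mod 199)
108^3 ≡ 42 (mod 199)
108^6 ≡ 172 (mod 199)
108^9 ≡ 60 (mod 199)
108^11 ≡ 156 (mod 199)
108^18 ≡ 18 (mod 199)
108^22 ≡ 58 (mod 199)
108^33 ≡ 93 (mod 199)
108^66 ≡ 92 (mod 199)
108^99 ≡ 198 (mod 199)
108^198 ≡ 1 (mod 199) ✓
Hence ord(108) = 198.

198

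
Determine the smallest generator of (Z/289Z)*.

3

φ(289) = φ(17^2) = 17·(17−1) = 272 = 2^4 · 17.
Test candidates g = 2, 3, … against the prime factors q ∈ {2, 17} of φ(289): g is a generator iff g^(272/q) ≢ 1 for every such q.
g = 2: 2^136 ≡ 1 — hits 1, so not a primitive root.
g = 3: 3^136 ≡ 288; 3^16 ≡ 171 — none is 1, so 3 is a primitive root.
So 3 is the smallest generator of (Z/289Z)^×.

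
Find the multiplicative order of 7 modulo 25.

Since 7 ∈ (Z/25Z)^×, its order divides φ(25) = φ(5^2) = 5·(5−1) = 20 = 2^2 · 5.
Divisors of 20: 1, 2, 4, 5, 10, 20.
Check 7^d mod 25 for each divisor in increasing order:
7^1 ≡ 7
7^2 ≡ 24
7^4 ≡ 1
The smallest such exponent is 4, so the order of 7 is 4.

4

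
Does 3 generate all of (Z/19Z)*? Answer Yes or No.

Yes

φ(19) = 19 − 1 = 18 = 2 · 3^2.
Test 3^(18/q) mod 19 for each prime factor q of 18:
3^9 ≡ 18 (mod 19)  [q = 2: ≢ 1 ✓]
3^6 ≡ 7 (mod 19)  [q = 3: ≢ 1 ✓]
None equal 1, so ord_19(3) = 18: 3 is a primitive root.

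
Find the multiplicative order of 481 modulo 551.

36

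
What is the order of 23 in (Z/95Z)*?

ord(23) | φ(95) = φ(5·19) = (5−1)·(19−1) = 4·18 = 72 = 2^3 · 3^2.
Divisors of 72: 1, 2, 3, 4, 6, 8, 9, 12, 18, 24, 36, 72.
Check 23^d mod 95 for each divisor in increasing order:
23^1 ≡ 23 (mod 95)
23^2 ≡ 54 (mod 95)
23^3 ≡ 7 (mod 95)
23^4 ≡ 66 (mod 95)
23^6 ≡ 49 (mod 95)
23^8 ≡ 81 (mod 95)
23^9 ≡ 58 (mod 95)
23^12 ≡ 26 (mod 95)
23^18 ≡ 39 (mod 95)
23^24 ≡ 11 (mod 95)
23^36 ≡ 1 (mod 95) ✓
So ord_95(23) = 36.

36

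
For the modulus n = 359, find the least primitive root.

7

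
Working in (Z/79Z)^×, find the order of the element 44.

Since 44 ∈ (Z/79Z)^×, its order divides φ(79) = 79 − 1 = 78 = 2 · 3 · 13.
Divisors of 78: 1, 2, 3, 6, 13, 26, 39, 78.
Compute 44^d (mod 79) for the divisors d until we hit 1:
44^1 ≡ 44 (mod 79)
44^2 ≡ 40 (mod 79)
44^3 ≡ 22 (mod 79)
44^6 ≡ 10 (mod 79)
44^13 ≡ 55 (mod 79)
44^26 ≡ 23 (mod 79)
44^39 ≡ 1 (mod 79) ✓
So ord_79(44) = 39.

39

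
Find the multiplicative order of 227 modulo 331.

330

By Lagrange's theorem, ord_331(227) divides φ(331) = 331 − 1 = 330 = 2 · 3 · 5 · 11.
Divisors of 330: 1, 2, 3, 5, 6, 10, 11, 15, 22, 30, 33, 55, 66, 110, 165, 330.
Compute 227^d (mod 331) for the divisors d until we hit 1:
227^1 ≡ 227 (mod 331)
227^2 ≡ 224 (mod 331)
227^3 ≡ 205 (mod 331)
227^5 ≡ 242 (mod 331)
227^6 ≡ 319 (mod 331)
227^10 ≡ 308 (mod 331)
227^11 ≡ 75 (mod 331)
227^15 ≡ 61 (mod 331)
227^22 ≡ 329 (mod 331)
227^30 ≡ 80 (mod 331)
227^33 ≡ 181 (mod 331)
227^55 ≡ 300 (mod 331)
227^66 ≡ 323 (mod 331)
227^110 ≡ 299 (mod 331)
227^165 ≡ 330 (mod 331)
227^330 ≡ 1 (mod 331) ✓
Therefore the multiplicative order of 227 modulo 331 is 330.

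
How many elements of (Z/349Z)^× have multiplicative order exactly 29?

28

φ(349) = 349 − 1 = 348 = 2^2 · 3 · 29.
Since (Z/349Z)^× is cyclic of order 348, the number of elements of order d is φ(d) when d | 348 and 0 otherwise.
29 | 348, and φ(29) = 29 − 1 = 28.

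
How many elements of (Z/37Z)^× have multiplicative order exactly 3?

φ(37) = 37 − 1 = 36 = 2^2 · 3^2.
In a cyclic group of order 36, there are φ(d) elements of order d for each divisor d of 36, and zero for non-divisors.
3 | 36, and φ(3) = 3 − 1 = 2.

2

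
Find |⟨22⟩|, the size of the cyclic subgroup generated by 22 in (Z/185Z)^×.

36

Since 22 ∈ (Z/185Z)^×, its order divides φ(185) = φ(5·37) = (5−1)·(37−1) = 4·36 = 144 = 2^4 · 3^2.
Divisors of 144: 1, 2, 3, 4, 6, 8, 9, 12, 16, 18, 24, 36, 48, 72, 144.
Test each divisor d:
22^1 ≡ 22 (mod 185)
22^2 ≡ 114 (mod 185)
22^3 ≡ 103 (mod 185)
22^4 ≡ 46 (mod 185)
22^6 ≡ 64 (mod 185)
22^8 ≡ 81 (mod 185)
22^9 ≡ 117 (mod 185)
22^12 ≡ 26 (mod 185)
22^16 ≡ 86 (mod 185)
22^18 ≡ 184 (mod 185)
22^24 ≡ 121 (mod 185)
22^36 ≡ 1 (mod 185) ✓
Hence ord(22) = 36.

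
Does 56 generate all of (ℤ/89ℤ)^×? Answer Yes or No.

Yes

φ(89) = 89 − 1 = 88 = 2^3 · 11.
An element g generates (Z/89Z)^× iff g^(88/q) ≢ 1 (mod 89) for each prime q ∈ {2, 11}.
56^44 ≡ 88 (mod 89)  [q = 2: ≢ 1 ✓]
56^8 ≡ 16 (mod 89)  [q = 11: ≢ 1 ✓]
None equal 1, so ord_89(56) = 88: 56 is a primitive root.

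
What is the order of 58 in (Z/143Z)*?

By Lagrange's theorem, ord_143(58) divides φ(143) = φ(11·13) = (11−1)·(13−1) = 10·12 = 120 = 2^3 · 3 · 5.
Divisors of 120: 1, 2, 3, 4, 5, 6, 8, 10, 12, 15, 20, 24, 30, 40, 60, 120.
Test each divisor d:
58^1 ≡ 58
58^2 ≡ 75
58^3 ≡ 60
58^4 ≡ 48
58^5 ≡ 67
58^6 ≡ 25
58^8 ≡ 16
58^10 ≡ 56
58^12 ≡ 53
58^15 ≡ 34
58^20 ≡ 133
58^24 ≡ 92
58^30 ≡ 12
58^40 ≡ 100
58^60 ≡ 1
So ord_143(58) = 60.

60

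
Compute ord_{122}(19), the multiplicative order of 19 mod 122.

30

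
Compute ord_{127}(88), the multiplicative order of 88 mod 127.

63

The order of 88 must divide φ(127) = 127 − 1 = 126 = 2 · 3^2 · 7.
Divisors of 126: 1, 2, 3, 6, 7, 9, 14, 18, 21, 42, 63, 126.
Check 88^d mod 127 for each divisor in increasing order:
88^1 ≡ 88
88^2 ≡ 124
88^3 ≡ 117
88^6 ≡ 100
88^7 ≡ 37
88^9 ≡ 16
88^14 ≡ 99
88^18 ≡ 2
88^21 ≡ 107
88^42 ≡ 19
88^63 ≡ 1
So ord_127(88) = 63.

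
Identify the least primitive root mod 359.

φ(359) = 359 − 1 = 358 = 2 · 179.
Test candidates g = 2, 3, … against the prime factors q ∈ {2, 179} of φ(359): g is a generator iff g^(358/q) ≢ 1 for every such q.
g = 2: 2^179 ≡ 1 — hits 1, so not a primitive root.
g = 3: 3^179 ≡ 1 — hits 1, so not a primitive root.
g = 4: 4^179 ≡ 1 — hits 1, so not a primitive root.
g = 5: 5^179 ≡ 1 — hits 1, so not a primitive root.
g = 6: 6^179 ≡ 1 — hits 1, so not a primitive root.
g = 7: 7^179 ≡ 358; 7^2 ≡ 49 — none is 1, so 7 is a primitive root.
The smallest primitive root modulo 359 is 7.

7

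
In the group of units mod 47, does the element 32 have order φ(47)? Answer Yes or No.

No

φ(47) = 47 − 1 = 46 = 2 · 23.
Test 32^(46/q) mod 47 for each prime factor q of 46:
32^23 ≡ 1 (mod 47)  [q = 2: ≡ 1 ✗]
32^2 ≡ 37 (mod 47)  [q = 23: ≢ 1 ✓]
32^23 ≡ 1 shows ord(32) | 23, strictly less than φ(47); not a primitive root.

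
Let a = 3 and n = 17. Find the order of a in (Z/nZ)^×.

By Lagrange's theorem, ord_17(3) divides φ(17) = 17 − 1 = 16 = 2^4.
Divisors of 16: 1, 2, 4, 8, 16.
Evaluate successive powers at the divisors of 16:
3^1 ≡ 3 (mod 17)
3^2 ≡ 9 (mod 17)
3^4 ≡ 13 (mod 17)
3^8 ≡ 16 (mod 17)
3^16 ≡ 1 (mod 17) ✓
Hence ord(3) = 16.

16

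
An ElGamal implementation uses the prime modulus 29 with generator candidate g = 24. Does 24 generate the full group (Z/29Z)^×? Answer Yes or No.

φ(29) = 29 − 1 = 28 = 2^2 · 7.
Test 24^(28/q) mod 29 for each prime factor q of 28:
24^14 ≡ 1 (mod 29)  [q = 2: ≡ 1 ✗]
24^4 ≡ 16 (mod 29)  [q = 7: ≢ 1 ✓]
Since 24^14 ≡ 1, the order of 24 divides 14 < 28, so 24 is not a primitive root.

No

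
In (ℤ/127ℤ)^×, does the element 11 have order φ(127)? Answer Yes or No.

φ(127) = 127 − 1 = 126 = 2 · 3^2 · 7.
It suffices to check that the order of 11 is not a proper divisor of 126: compute 11^(126/q) for q ∈ {2, 3, 7}.
11^63 ≡ 1 (mod 127)  [q = 2: ≡ 1 ✗]
11^42 ≡ 19 (mod 127)  [q = 3: ≢ 1 ✓]
11^18 ≡ 8 (mod 127)  [q = 7: ≢ 1 ✓]
Since 11^63 ≡ 1, the order of 11 divides 63 < 126, so 11 is not a primitive root.

No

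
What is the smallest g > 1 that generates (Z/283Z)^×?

φ(283) = 283 − 1 = 282 = 2 · 3 · 47.
g is a primitive root iff g^(282/q) ≢ 1 (mod 283) for each prime q ∈ {2, 3, 47}.
g = 2: 2^141 ≡ 282; 2^94 ≡ 1 — hits 1, so not a primitive root.
g = 3: 3^141 ≡ 282; 3^94 ≡ 238; 3^6 ≡ 163 — none is 1, so 3 is a primitive root.
The smallest primitive root modulo 283 is 3.

3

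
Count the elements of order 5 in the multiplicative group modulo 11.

4

φ(11) = 11 − 1 = 10 = 2 · 5.
(Z/11Z)^× is cyclic (|G| = 10); a cyclic group of order m has exactly φ(d) elements of each order d | m, and none otherwise.
5 | 10, and φ(5) = 5 − 1 = 4.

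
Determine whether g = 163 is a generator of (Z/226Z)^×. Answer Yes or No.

φ(226) = φ(2)·φ(113) = 1·112 = 112 = 2^4 · 7.
An element g generates (Z/226Z)^× iff g^(112/q) ≢ 1 (mod 226) for each prime q ∈ {2, 7}.
163^56 ≡ 1 (mod 226)  [q = 2: ≡ 1 ✗]
163^16 ≡ 129 (mod 226)  [q = 7: ≢ 1 ✓]
Since 163^56 ≡ 1, the order of 163 divides 56 < 112, so 163 is not a primitive root.

No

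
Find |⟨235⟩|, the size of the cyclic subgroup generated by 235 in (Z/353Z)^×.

352

The order of 235 must divide φ(353) = 353 − 1 = 352 = 2^5 · 11.
Divisors of 352: 1, 2, 4, 8, 11, 16, 22, 32, 44, 88, 176, 352.
Evaluate successive powers at the divisors of 352:
235^1 ≡ 235 (mod 353)
235^2 ≡ 157 (mod 353)
235^4 ≡ 292 (mod 353)
235^8 ≡ 191 (mod 353)
235^11 ≡ 6 (mod 353)
235^16 ≡ 122 (mod 353)
235^22 ≡ 36 (mod 353)
235^32 ≡ 58 (mod 353)
235^44 ≡ 237 (mod 353)
235^88 ≡ 42 (mod 353)
235^176 ≡ 352 (mod 353)
235^352 ≡ 1 (mod 353) ✓
Therefore the multiplicative order of 235 modulo 353 is 352.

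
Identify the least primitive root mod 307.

5

φ(307) = 307 − 1 = 306 = 2 · 3^2 · 17.
g is a primitive root iff g^(306/q) ≢ 1 (mod 307) for each prime q ∈ {2, 3, 17}.
g = 2: 2^153 ≡ 306; 2^102 ≡ 1 — hits 1, so not a primitive root.
g = 3: 3^153 ≡ 306; 3^102 ≡ 1 — hits 1, so not a primitive root.
g = 4: 4^153 ≡ 1 — hits 1, so not a primitive root.
g = 5: 5^153 ≡ 306; 5^102 ≡ 289; 5^18 ≡ 81 — none is 1, so 5 is a primitive root.
The smallest primitive root modulo 307 is 5.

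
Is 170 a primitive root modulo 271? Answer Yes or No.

φ(271) = 271 − 1 = 270 = 2 · 3^3 · 5.
Test 170^(270/q) mod 271 for each prime factor q of 270:
170^135 ≡ 1 (mod 271)  [q = 2: ≡ 1 ✗]
170^90 ≡ 28 (mod 271)  [q = 3: ≢ 1 ✓]
170^54 ≡ 187 (mod 271)  [q = 5: ≢ 1 ✓]
The check at q = 2 fails, so 170 generates a proper subgroup.

No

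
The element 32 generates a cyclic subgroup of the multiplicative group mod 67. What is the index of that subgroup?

1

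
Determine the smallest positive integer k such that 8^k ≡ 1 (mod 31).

5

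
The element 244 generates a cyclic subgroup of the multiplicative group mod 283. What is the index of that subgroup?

6

The order of 244 must divide φ(283) = 283 − 1 = 282 = 2 · 3 · 47.
Divisors of 282: 1, 2, 3, 6, 47, 94, 141, 282.
Check 244^d mod 283 for each divisor in increasing order:
244^1 ≡ 244 (mod 283)
244^2 ≡ 106 (mod 283)
244^3 ≡ 111 (mod 283)
244^6 ≡ 152 (mod 283)
244^47 ≡ 1 (mod 283) ✓
Thus |⟨244⟩| = ord(244) = 47.
[(Z/283Z)^× : ⟨244⟩] = 282/47 = 6.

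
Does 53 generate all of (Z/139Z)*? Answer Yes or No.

φ(139) = 139 − 1 = 138 = 2 · 3 · 23.
Test 53^(138/q) mod 139 for each prime factor q of 138:
53^69 ≡ 138 (mod 139)  [q = 2: ≢ 1 ✓]
53^46 ≡ 42 (mod 139)  [q = 3: ≢ 1 ✓]
53^6 ≡ 64 (mod 139)  [q = 23: ≢ 1 ✓]
Every test exponent gives a nontrivial residue, hence 53 generates the full group.

Yes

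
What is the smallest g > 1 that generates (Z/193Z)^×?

5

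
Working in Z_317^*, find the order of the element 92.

ord(92) | φ(317) = 317 − 1 = 316 = 2^2 · 79.
Divisors of 316: 1, 2, 4, 79, 158, 316.
Evaluate successive powers at the divisors of 316:
92^1 ≡ 92
92^2 ≡ 222
92^4 ≡ 149
92^79 ≡ 316
92^158 ≡ 1
Hence ord(92) = 158.

158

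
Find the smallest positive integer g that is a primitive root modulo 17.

φ(17) = 17 − 1 = 16 = 2^4.
g is a primitive root iff g^(16/q) ≢ 1 (mod 17) for each prime q ∈ {2}.
g = 2: 2^8 ≡ 1 — hits 1, so not a primitive root.
g = 3: 3^8 ≡ 16 — none is 1, so 3 is a primitive root.
Hence the least primitive root of 17 is 3.

3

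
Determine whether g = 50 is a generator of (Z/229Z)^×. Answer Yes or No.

Yes

φ(229) = 229 − 1 = 228 = 2^2 · 3 · 19.
It suffices to check that the order of 50 is not a proper divisor of 228: compute 50^(228/q) for q ∈ {2, 3, 19}.
50^114 ≡ 228 (mod 229)  [q = 2: ≢ 1 ✓]
50^76 ≡ 134 (mod 229)  [q = 3: ≢ 1 ✓]
50^12 ≡ 121 (mod 229)  [q = 19: ≢ 1 ✓]
All checks pass, so 50 has order 228 and is a primitive root modulo 229.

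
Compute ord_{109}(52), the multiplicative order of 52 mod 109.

108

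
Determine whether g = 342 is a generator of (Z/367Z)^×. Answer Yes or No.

φ(367) = 367 − 1 = 366 = 2 · 3 · 61.
Test 342^(366/q) mod 367 for each prime factor q of 366:
342^183 ≡ 366 (mod 367)  [q = 2: ≢ 1 ✓]
342^122 ≡ 1 (mod 367)  [q = 3: ≡ 1 ✗]
342^6 ≡ 114 (mod 367)  [q = 61: ≢ 1 ✓]
The check at q = 3 fails, so 342 generates a proper subgroup.

No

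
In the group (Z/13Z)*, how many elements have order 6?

2

φ(13) = 13 − 1 = 12 = 2^2 · 3.
Since (Z/13Z)^× is cyclic of order 12, the number of elements of order d is φ(d) when d | 12 and 0 otherwise.
6 = 2 · 3 divides 12, and φ(6) = 2.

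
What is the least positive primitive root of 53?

φ(53) = 53 − 1 = 52 = 2^2 · 13.
g is a primitive root iff g^(52/q) ≢ 1 (mod 53) for each prime q ∈ {2, 13}.
g = 2: 2^26 ≡ 52; 2^4 ≡ 16 — none is 1, so 2 is a primitive root.
The smallest primitive root modulo 53 is 2.

2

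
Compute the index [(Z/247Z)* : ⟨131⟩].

24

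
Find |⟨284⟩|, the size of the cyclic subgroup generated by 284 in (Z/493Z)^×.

112

ord(284) | φ(493) = φ(17·29) = (17−1)·(29−1) = 16·28 = 448 = 2^6 · 7.
Divisors of 448: 1, 2, 4, 7, 8, 14, 16, 28, 32, 56, 64, 112, 224, 448.
Evaluate successive powers at the divisors of 448:
284^1 ≡ 284
284^2 ≡ 297
284^4 ≡ 455
284^7 ≡ 262
284^8 ≡ 458
284^14 ≡ 117
284^16 ≡ 239
284^28 ≡ 378
284^32 ≡ 426
284^56 ≡ 407
284^64 ≡ 52
284^112 ≡ 1
Hence ord(284) = 112.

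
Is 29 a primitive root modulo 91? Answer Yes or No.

No

91 = 7 · 13 is a product of two distinct odd primes, so (Z/91Z)^× ≅ (Z/7Z)^× × (Z/13Z)^× is not cyclic.
No primitive root modulo 91 exists; in particular 29 is not one.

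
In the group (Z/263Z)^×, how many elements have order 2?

φ(263) = 263 − 1 = 262 = 2 · 131.
In a cyclic group of order 262, there are φ(d) elements of order d for each divisor d of 262, and zero for non-divisors.
2 | 262, and φ(2) = 2 − 1 = 1.

1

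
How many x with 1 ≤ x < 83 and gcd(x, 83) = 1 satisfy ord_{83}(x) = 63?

0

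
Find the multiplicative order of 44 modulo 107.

53

ord(44) | φ(107) = 107 − 1 = 106 = 2 · 53.
Divisors of 106: 1, 2, 53, 106.
Test each divisor d:
44^1 ≡ 44
44^2 ≡ 10
44^53 ≡ 1
So ord_107(44) = 53.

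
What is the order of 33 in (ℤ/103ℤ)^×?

Since 33 ∈ (Z/103Z)^×, its order divides φ(103) = 103 − 1 = 102 = 2 · 3 · 17.
Divisors of 102: 1, 2, 3, 6, 17, 34, 51, 102.
Evaluate successive powers at the divisors of 102:
33^1 ≡ 33
33^2 ≡ 59
33^3 ≡ 93
33^6 ≡ 100
33^17 ≡ 46
33^34 ≡ 56
33^51 ≡ 1
The smallest such exponent is 51, so the order of 33 is 51.

51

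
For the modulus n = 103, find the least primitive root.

5

φ(103) = 103 − 1 = 102 = 2 · 3 · 17.
Test candidates g = 2, 3, … against the prime factors q ∈ {2, 3, 17} of φ(103): g is a generator iff g^(102/q) ≢ 1 for every such q.
g = 2: 2^51 ≡ 1 — hits 1, so not a primitive root.
g = 3: 3^51 ≡ 102; 3^34 ≡ 1 — hits 1, so not a primitive root.
g = 4: 4^51 ≡ 1 — hits 1, so not a primitive root.
g = 5: 5^51 ≡ 102; 5^34 ≡ 56; 5^6 ≡ 72 — none is 1, so 5 is a primitive root.
So 5 is the smallest generator of (Z/103Z)^×.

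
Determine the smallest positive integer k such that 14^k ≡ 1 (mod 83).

Since 14 ∈ (Z/83Z)^×, its order divides φ(83) = 83 − 1 = 82 = 2 · 41.
Divisors of 82: 1, 2, 41, 82.
Test each divisor d:
14^1 ≡ 14 (mod 83)
14^2 ≡ 30 (mod 83)
14^41 ≡ 82 (mod 83)
14^82 ≡ 1 (mod 83) ✓
So ord_83(14) = 82.

82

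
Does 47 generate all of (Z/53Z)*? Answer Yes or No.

No

φ(53) = 53 − 1 = 52 = 2^2 · 13.
It suffices to check that the order of 47 is not a proper divisor of 52: compute 47^(52/q) for q ∈ {2, 13}.
47^26 ≡ 1 (mod 53)  [q = 2: ≡ 1 ✗]
47^4 ≡ 24 (mod 53)  [q = 13: ≢ 1 ✓]
The check at q = 2 fails, so 47 generates a proper subgroup.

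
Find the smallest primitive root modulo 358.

φ(358) = φ(2)·φ(179) = 1·178 = 178 = 2 · 89.
Test candidates g = 2, 3, … against the prime factors q ∈ {2, 89} of φ(358): g is a generator iff g^(178/q) ≢ 1 for every such q.
g = 2: gcd(2, 358) = 2 > 1, not a unit — skip.
g = 3: 3^89 ≡ 1 — hits 1, so not a primitive root.
g = 4: gcd(4, 358) = 2 > 1, not a unit — skip.
g = 5: 5^89 ≡ 1 — hits 1, so not a primitive root.
g = 6: gcd(6, 358) = 2 > 1, not a unit — skip.
g = 7: 7^89 ≡ 357; 7^2 ≡ 49 — none is 1, so 7 is a primitive root.
Hence the least primitive root of 358 is 7.

7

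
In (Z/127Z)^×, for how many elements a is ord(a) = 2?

1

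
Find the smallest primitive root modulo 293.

φ(293) = 293 − 1 = 292 = 2^2 · 73.
g is a primitive root iff g^(292/q) ≢ 1 (mod 293) for each prime q ∈ {2, 73}.
g = 2: 2^146 ≡ 292; 2^4 ≡ 16 — none is 1, so 2 is a primitive root.
So 2 is the smallest generator of (Z/293Z)^×.

2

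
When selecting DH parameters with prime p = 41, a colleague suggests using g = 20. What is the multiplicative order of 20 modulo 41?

20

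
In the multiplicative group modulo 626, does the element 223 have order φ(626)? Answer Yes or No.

φ(626) = φ(2)·φ(313) = 1·312 = 312 = 2^3 · 3 · 13.
223 is a primitive root mod 626 iff 223^(φ(626)/q) ≢ 1 for every prime q | φ(626), i.e. q ∈ {2, 3, 13}.
223^156 ≡ 625 (mod 626)  [q = 2: ≢ 1 ✓]
223^104 ≡ 411 (mod 626)  [q = 3: ≢ 1 ✓]
223^24 ≡ 361 (mod 626)  [q = 13: ≢ 1 ✓]
All checks pass, so 223 has order 312 and is a primitive root modulo 626.

Yes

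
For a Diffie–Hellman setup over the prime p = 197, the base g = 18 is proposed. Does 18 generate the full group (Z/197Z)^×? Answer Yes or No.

Yes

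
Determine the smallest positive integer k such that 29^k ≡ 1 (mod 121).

ord(29) | φ(121) = φ(11^2) = 11·(11−1) = 110 = 2 · 5 · 11.
Divisors of 110: 1, 2, 5, 10, 11, 22, 55, 110.
Compute 29^d (mod 121) for the divisors d until we hit 1:
29^1 ≡ 29
29^2 ≡ 115
29^5 ≡ 76
29^10 ≡ 89
29^11 ≡ 40
29^22 ≡ 27
29^55 ≡ 120
29^110 ≡ 1
So ord_121(29) = 110.

110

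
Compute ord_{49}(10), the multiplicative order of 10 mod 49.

42

Since 10 ∈ (Z/49Z)^×, its order divides φ(49) = φ(7^2) = 7·(7−1) = 42 = 2 · 3 · 7.
Divisors of 42: 1, 2, 3, 6, 7, 14, 21, 42.
Compute 10^d (mod 49) for the divisors d until we hit 1:
10^1 ≡ 10 (mod 49)
10^2 ≡ 2 (mod 49)
10^3 ≡ 20 (mod 49)
10^6 ≡ 8 (mod 49)
10^7 ≡ 31 (mod 49)
10^14 ≡ 30 (mod 49)
10^21 ≡ 48 (mod 49)
10^42 ≡ 1 (mod 49) ✓
So ord_49(10) = 42.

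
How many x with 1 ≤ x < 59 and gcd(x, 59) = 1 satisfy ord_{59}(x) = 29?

φ(59) = 59 − 1 = 58 = 2 · 29.
Since (Z/59Z)^× is cyclic of order 58, the number of elements of order d is φ(d) when d | 58 and 0 otherwise.
29 | 58, and φ(29) = 29 − 1 = 28.

28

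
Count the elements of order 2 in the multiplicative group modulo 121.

1

φ(121) = φ(11^2) = 11·(11−1) = 110 = 2 · 5 · 11.
(Z/121Z)^× is cyclic (|G| = 110); a cyclic group of order m has exactly φ(d) elements of each order d | m, and none otherwise.
2 | 110, and φ(2) = 2 − 1 = 1.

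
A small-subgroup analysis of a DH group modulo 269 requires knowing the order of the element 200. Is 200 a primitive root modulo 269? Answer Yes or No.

φ(269) = 269 − 1 = 268 = 2^2 · 67.
It suffices to check that the order of 200 is not a proper divisor of 268: compute 200^(268/q) for q ∈ {2, 67}.
200^134 ≡ 268 (mod 269)  [q = 2: ≢ 1 ✓]
200^4 ≡ 105 (mod 269)  [q = 67: ≢ 1 ✓]
Every test exponent gives a nontrivial residue, hence 200 generates the full group.

Yes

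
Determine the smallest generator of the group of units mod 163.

φ(163) = 163 − 1 = 162 = 2 · 3^4.
Test candidates g = 2, 3, … against the prime factors q ∈ {2, 3} of φ(163): g is a generator iff g^(162/q) ≢ 1 for every such q.
g = 2: 2^81 ≡ 162; 2^54 ≡ 104 — none is 1, so 2 is a primitive root.
So 2 is the smallest generator of (Z/163Z)^×.

2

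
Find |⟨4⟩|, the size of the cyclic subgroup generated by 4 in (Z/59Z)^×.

ord(4) | φ(59) = 59 − 1 = 58 = 2 · 29.
Divisors of 58: 1, 2, 29, 58.
Evaluate successive powers at the divisors of 58:
4^1 ≡ 4
4^2 ≡ 16
4^29 ≡ 1
So ord_59(4) = 29.

29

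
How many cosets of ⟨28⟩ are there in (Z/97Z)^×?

ord(28) | φ(97) = 97 − 1 = 96 = 2^5 · 3.
Divisors of 96: 1, 2, 3, 4, 6, 8, 12, 16, 24, 32, 48, 96.
Check 28^d mod 97 for each divisor in increasing order:
28^1 ≡ 28 (mod 97)
28^2 ≡ 8 (mod 97)
28^3 ≡ 30 (mod 97)
28^4 ≡ 64 (mod 97)
28^6 ≡ 27 (mod 97)
28^8 ≡ 22 (mod 97)
28^12 ≡ 50 (mod 97)
28^16 ≡ 96 (mod 97)
28^24 ≡ 75 (mod 97)
28^32 ≡ 1 (mod 97) ✓
Thus |⟨28⟩| = ord(28) = 32.
Index = |(Z/97Z)^×| / |⟨28⟩| = 96 / 32 = 3.

3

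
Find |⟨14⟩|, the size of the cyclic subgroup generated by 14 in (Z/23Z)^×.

22

ord(14) | φ(23) = 23 − 1 = 22 = 2 · 11.
Divisors of 22: 1, 2, 11, 22.
Compute 14^d (mod 23) for the divisors d until we hit 1:
14^1 ≡ 14
14^2 ≡ 12
14^11 ≡ 22
14^22 ≡ 1
Therefore the multiplicative order of 14 modulo 23 is 22.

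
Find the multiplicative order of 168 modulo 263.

Since 168 ∈ (Z/263Z)^×, its order divides φ(263) = 263 − 1 = 262 = 2 · 131.
Divisors of 262: 1, 2, 131, 262.
Check 168^d mod 263 for each divisor in increasing order:
168^1 ≡ 168 (mod 263)
168^2 ≡ 83 (mod 263)
168^131 ≡ 262 (mod 263)
168^262 ≡ 1 (mod 263) ✓
Hence ord(168) = 262.

262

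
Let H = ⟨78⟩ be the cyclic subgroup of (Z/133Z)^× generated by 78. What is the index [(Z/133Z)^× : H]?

6

The order of 78 must divide φ(133) = φ(7·19) = (7−1)·(19−1) = 6·18 = 108 = 2^2 · 3^3.
Divisors of 108: 1, 2, 3, 4, 6, 9, 12, 18, 27, 36, 54, 108.
Compute 78^d (mod 133) for the divisors d until we hit 1:
78^1 ≡ 78
78^2 ≡ 99
78^3 ≡ 8
78^4 ≡ 92
78^6 ≡ 64
78^9 ≡ 113
78^12 ≡ 106
78^18 ≡ 1
Thus |⟨78⟩| = ord(78) = 18.
The index is φ(133) / ord(78) = 108 / 18 = 6.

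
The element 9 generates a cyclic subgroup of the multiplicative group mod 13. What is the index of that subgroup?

ord(9) | φ(13) = 13 − 1 = 12 = 2^2 · 3.
Divisors of 12: 1, 2, 3, 4, 6, 12.
Compute 9^d (mod 13) for the divisors d until we hit 1:
9^1 ≡ 9 (mod 13)
9^2 ≡ 3 (mod 13)
9^3 ≡ 1 (mod 13) ✓
So ord_13(9) = 3, hence |⟨9⟩| = 3.
[(Z/13Z)^× : ⟨9⟩] = 12/3 = 4.

4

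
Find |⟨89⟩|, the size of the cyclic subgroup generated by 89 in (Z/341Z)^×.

ord(89) | φ(341) = φ(11·31) = (11−1)·(31−1) = 10·30 = 300 = 2^2 · 3 · 5^2.
Divisors of 300: 1, 2, 3, 4, 5, 6, 10, 12, 15, 20, 25, 30, 50, 60, 75, 100, 150, 300.
Test each divisor d:
89^1 ≡ 89
89^2 ≡ 78
89^3 ≡ 122
89^4 ≡ 287
89^5 ≡ 309
89^6 ≡ 221
89^10 ≡ 1
Hence ord(89) = 10.

10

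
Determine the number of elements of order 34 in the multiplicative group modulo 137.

16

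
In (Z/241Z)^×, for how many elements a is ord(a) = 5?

φ(241) = 241 − 1 = 240 = 2^4 · 3 · 5.
Since (Z/241Z)^× is cyclic of order 240, the number of elements of order d is φ(d) when d | 240 and 0 otherwise.
5 | 240, and φ(5) = 5 − 1 = 4.

4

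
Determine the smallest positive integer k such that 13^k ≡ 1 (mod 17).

ord(13) | φ(17) = 17 − 1 = 16 = 2^4.
Divisors of 16: 1, 2, 4, 8, 16.
Test each divisor d:
13^1 ≡ 13 (mod 17)
13^2 ≡ 16 (mod 17)
13^4 ≡ 1 (mod 17) ✓
Therefore the multiplicative order of 13 modulo 17 is 4.

4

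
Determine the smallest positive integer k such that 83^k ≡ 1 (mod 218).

Since 83 ∈ (Z/218Z)^×, its order divides φ(218) = φ(2)·φ(109) = 1·108 = 108 = 2^2 · 3^3.
Divisors of 108: 1, 2, 3, 4, 6, 9, 12, 18, 27, 36, 54, 108.
Test each divisor d:
83^1 ≡ 83 (mod 218)
83^2 ≡ 131 (mod 218)
83^3 ≡ 191 (mod 218)
83^4 ≡ 157 (mod 218)
83^6 ≡ 75 (mod 218)
83^9 ≡ 155 (mod 218)
83^12 ≡ 175 (mod 218)
83^18 ≡ 45 (mod 218)
83^27 ≡ 217 (mod 218)
83^36 ≡ 63 (mod 218)
83^54 ≡ 1 (mod 218) ✓
Therefore the multiplicative order of 83 modulo 218 is 54.

54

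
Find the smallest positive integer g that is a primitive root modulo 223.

3

φ(223) = 223 − 1 = 222 = 2 · 3 · 37.
g is a primitive root iff g^(222/q) ≢ 1 (mod 223) for each prime q ∈ {2, 3, 37}.
g = 2: 2^111 ≡ 1 — hits 1, so not a primitive root.
g = 3: 3^111 ≡ 222; 3^74 ≡ 183; 3^6 ≡ 60 — none is 1, so 3 is a primitive root.
The smallest primitive root modulo 223 is 3.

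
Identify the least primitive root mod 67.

φ(67) = 67 − 1 = 66 = 2 · 3 · 11.
g is a primitive root iff g^(66/q) ≢ 1 (mod 67) for each prime q ∈ {2, 3, 11}.
g = 2: 2^33 ≡ 66; 2^22 ≡ 37; 2^6 ≡ 64 — none is 1, so 2 is a primitive root.
So 2 is the smallest generator of (Z/67Z)^×.

2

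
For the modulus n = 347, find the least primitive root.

φ(347) = 347 − 1 = 346 = 2 · 173.
g is a primitive root iff g^(346/q) ≢ 1 (mod 347) for each prime q ∈ {2, 173}.
g = 2: 2^173 ≡ 346; 2^2 ≡ 4 — none is 1, so 2 is a primitive root.
So 2 is the smallest generator of (Z/347Z)^×.

2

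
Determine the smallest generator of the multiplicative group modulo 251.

6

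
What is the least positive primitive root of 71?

φ(71) = 71 − 1 = 70 = 2 · 5 · 7.
g is a primitive root iff g^(70/q) ≢ 1 (mod 71) for each prime q ∈ {2, 5, 7}.
g = 2: 2^35 ≡ 1 — hits 1, so not a primitive root.
g = 3: 3^35 ≡ 1 — hits 1, so not a primitive root.
g = 4: 4^35 ≡ 1 — hits 1, so not a primitive root.
g = 5: 5^35 ≡ 1 — hits 1, so not a primitive root.
g = 6: 6^35 ≡ 1 — hits 1, so not a primitive root.
g = 7: 7^35 ≡ 70; 7^14 ≡ 54; 7^10 ≡ 45 — none is 1, so 7 is a primitive root.
Hence the least primitive root of 71 is 7.

7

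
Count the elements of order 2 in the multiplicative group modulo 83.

1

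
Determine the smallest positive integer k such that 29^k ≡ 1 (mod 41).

ord(29) | φ(41) = 41 − 1 = 40 = 2^3 · 5.
Divisors of 40: 1, 2, 4, 5, 8, 10, 20, 40.
Compute 29^d (mod 41) for the divisors d until we hit 1:
29^1 ≡ 29 (mod 41)
29^2 ≡ 21 (mod 41)
29^4 ≡ 31 (mod 41)
29^5 ≡ 38 (mod 41)
29^8 ≡ 18 (mod 41)
29^10 ≡ 9 (mod 41)
29^20 ≡ 40 (mod 41)
29^40 ≡ 1 (mod 41) ✓
Therefore the multiplicative order of 29 modulo 41 is 40.

40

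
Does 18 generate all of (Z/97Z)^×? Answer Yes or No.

φ(97) = 97 − 1 = 96 = 2^5 · 3.
It suffices to check that the order of 18 is not a proper divisor of 96: compute 18^(96/q) for q ∈ {2, 3}.
18^48 ≡ 1 (mod 97)  [q = 2: ≡ 1 ✗]
18^32 ≡ 1 (mod 97)  [q = 3: ≡ 1 ✗]
Since 18^48 ≡ 1, the order of 18 divides 48 < 96, so 18 is not a primitive root.

No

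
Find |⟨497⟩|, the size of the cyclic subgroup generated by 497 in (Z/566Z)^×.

141

By Lagrange's theorem, ord_566(497) divides φ(566) = φ(2)·φ(283) = 1·282 = 282 = 2 · 3 · 47.
Divisors of 282: 1, 2, 3, 6, 47, 94, 141, 282.
Compute 497^d (mod 566) for the divisors d until we hit 1:
497^1 ≡ 497 (mod 566)
497^2 ≡ 233 (mod 566)
497^3 ≡ 337 (mod 566)
497^6 ≡ 369 (mod 566)
497^47 ≡ 521 (mod 566)
497^94 ≡ 327 (mod 566)
497^141 ≡ 1 (mod 566) ✓
Therefore the multiplicative order of 497 modulo 566 is 141.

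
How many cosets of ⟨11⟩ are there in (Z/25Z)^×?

4

ord(11) | φ(25) = φ(5^2) = 5·(5−1) = 20 = 2^2 · 5.
Divisors of 20: 1, 2, 4, 5, 10, 20.
Evaluate successive powers at the divisors of 20:
11^1 ≡ 11 (mod 25)
11^2 ≡ 21 (mod 25)
11^4 ≡ 16 (mod 25)
11^5 ≡ 1 (mod 25) ✓
The order of 11 is 5, so the subgroup it generates has 5 elements.
Index = |(Z/25Z)^×| / |⟨11⟩| = 20 / 5 = 4.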